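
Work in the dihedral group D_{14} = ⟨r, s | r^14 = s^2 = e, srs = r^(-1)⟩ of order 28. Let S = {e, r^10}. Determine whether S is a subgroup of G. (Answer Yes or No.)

r^10 ∈ S but its inverse r^4 ∉ S, so S is not a subgroup.

No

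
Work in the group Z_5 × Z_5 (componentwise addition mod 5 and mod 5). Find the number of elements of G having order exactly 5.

24

An element (a,b) has order lcm(ord(a), ord(b)); count pairs with lcm equal to 5.
Enumerating gives 24 such elements.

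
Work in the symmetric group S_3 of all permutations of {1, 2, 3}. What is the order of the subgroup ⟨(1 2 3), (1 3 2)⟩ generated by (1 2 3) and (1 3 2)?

3

|⟨(1 2 3)⟩| = 3 and |⟨(1 3 2)⟩| = 3, so |H| is a multiple of lcm(3, 3) = 3 and divides |G| = 6.
Closing under the operation: H = {e, (1 2 3), (1 3 2)}, so |H| = 3.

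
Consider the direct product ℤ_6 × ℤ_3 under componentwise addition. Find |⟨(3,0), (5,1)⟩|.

|⟨(3,0)⟩| = 2 and |⟨(5,1)⟩| = 6, so |H| is a multiple of lcm(2, 6) = 6 and divides |G| = 18.
Closing under the operation: H = {(0,0), (1,2), (2,1), (3,0), (4,2), (5,1)}, so |H| = 6.

6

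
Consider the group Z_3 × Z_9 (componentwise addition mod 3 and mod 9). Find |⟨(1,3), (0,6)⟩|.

9

|⟨(1,3)⟩| = 3 and |⟨(0,6)⟩| = 3, so |H| is a multiple of lcm(3, 3) = 3 and divides |G| = 27.
Closing under the operation: H = {(0,0), (0,3), (0,6), (1,0), (1,3), (1,6), (2,0), (2,3), (2,6)}, so |H| = 9.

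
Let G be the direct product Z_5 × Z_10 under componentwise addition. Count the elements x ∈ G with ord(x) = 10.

24

An element (a,b) has order lcm(ord(a), ord(b)); count pairs with lcm equal to 10.
Enumerating gives 24 such elements.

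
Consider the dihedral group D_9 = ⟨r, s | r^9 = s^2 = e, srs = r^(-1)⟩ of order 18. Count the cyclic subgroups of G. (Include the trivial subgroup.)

12

Group the elements of G by the cyclic subgroup they generate; each cyclic subgroup of order d accounts for φ(d) elements.
Cyclic subgroups by order — order 1: 1; order 2: 9; order 3: 1; order 9: 1.
Total: 12.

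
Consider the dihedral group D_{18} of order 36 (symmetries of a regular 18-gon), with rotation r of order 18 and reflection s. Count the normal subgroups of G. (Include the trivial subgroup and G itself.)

9

G has 45 subgroups. Checking conjugation-invariance by order — order 1: 1/1 normal; order 2: 1/19 normal; order 3: 1/1 normal; order 4: 0/9 normal; order 6: 1/7 normal; order 9: 1/1 normal; order 12: 0/3 normal; order 18: 3/3 normal; order 36: 1/1 normal.
Total normal subgroups: 9.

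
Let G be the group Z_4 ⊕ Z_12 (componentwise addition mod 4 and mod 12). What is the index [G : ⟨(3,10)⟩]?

|⟨(3,10)⟩| = 12 and |G| = 48.
By Lagrange, [G : H] = |G|/|H| = 48/12 = 4.

4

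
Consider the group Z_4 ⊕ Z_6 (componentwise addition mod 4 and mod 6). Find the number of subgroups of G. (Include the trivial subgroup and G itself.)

|G| = 24, so by Lagrange every subgroup order divides 24. Divisors: 1, 2, 3, 4, 6, 8, 12, 24.
Subgroups by order — order 1: 1; order 2: 3; order 3: 1; order 4: 3; order 6: 3; order 8: 1; order 12: 3; order 24: 1.
Total: 1 + 3 + 1 + 3 + 3 + 1 + 3 + 1 = 16.

16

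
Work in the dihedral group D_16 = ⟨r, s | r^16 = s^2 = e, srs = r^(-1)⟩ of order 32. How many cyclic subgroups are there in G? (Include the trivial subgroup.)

Each element a generates a cyclic subgroup ⟨a⟩; distinct elements may generate the same one (a cyclic group of order d has φ(d) generators).
Cyclic subgroups by order — order 1: 1; order 2: 17; order 4: 1; order 8: 1; order 16: 1.
Total: 21.

21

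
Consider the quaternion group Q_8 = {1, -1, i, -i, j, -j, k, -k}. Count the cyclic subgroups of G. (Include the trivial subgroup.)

5

Each element a generates a cyclic subgroup ⟨a⟩; distinct elements may generate the same one (a cyclic group of order d has φ(d) generators).
Cyclic subgroups by order — order 1: 1; order 2: 1; order 4: 3.
Total: 5.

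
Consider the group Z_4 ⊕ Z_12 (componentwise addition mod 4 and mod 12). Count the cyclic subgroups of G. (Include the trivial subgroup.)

20

Each element a generates a cyclic subgroup ⟨a⟩; distinct elements may generate the same one (a cyclic group of order d has φ(d) generators).
Cyclic subgroups by order — order 1: 1; order 2: 3; order 3: 1; order 4: 6; order 6: 3; order 12: 6.
Total: 20.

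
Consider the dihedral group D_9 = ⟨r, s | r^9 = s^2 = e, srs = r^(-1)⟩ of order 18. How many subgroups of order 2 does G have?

9

|G| = 18 and 2 | 18, so subgroups of order 2 are possible by Lagrange.
The subgroups of order 2 are: {e, r^2s}; {e, r^3s}; {e, r^4s}; {e, r^5s}; … (9 in all).
So G has 9 subgroups of order 2.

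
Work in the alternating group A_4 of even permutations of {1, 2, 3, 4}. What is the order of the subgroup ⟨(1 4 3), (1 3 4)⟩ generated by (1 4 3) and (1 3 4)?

3

|⟨(1 4 3)⟩| = 3 and |⟨(1 3 4)⟩| = 3, so |H| is a multiple of lcm(3, 3) = 3 and divides |G| = 12.
Closing under the operation: H = {e, (1 3 4), (1 4 3)}, so |H| = 3.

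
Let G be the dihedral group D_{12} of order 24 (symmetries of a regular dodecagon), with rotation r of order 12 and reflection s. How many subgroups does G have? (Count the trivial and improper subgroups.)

|G| = 24, so by Lagrange every subgroup order divides 24. Divisors: 1, 2, 3, 4, 6, 8, 12, 24.
Subgroups by order — order 1: 1; order 2: 13; order 3: 1; order 4: 7; order 6: 5; order 8: 3; order 12: 3; order 24: 1.
Total: 1 + 13 + 1 + 7 + 5 + 3 + 3 + 1 = 34.

34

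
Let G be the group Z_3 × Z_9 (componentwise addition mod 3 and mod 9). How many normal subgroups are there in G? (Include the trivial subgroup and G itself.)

10

G is abelian, so every subgroup is normal.
G has 10 subgroups in total, hence 10 normal subgroups.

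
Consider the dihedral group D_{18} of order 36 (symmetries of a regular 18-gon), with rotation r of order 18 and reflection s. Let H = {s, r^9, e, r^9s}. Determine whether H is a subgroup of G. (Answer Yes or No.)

Yes

|H| = 4 divides |G| = 36, consistent with Lagrange.
H contains the identity, every element's inverse is in H, and H is closed under ·: it is a subgroup.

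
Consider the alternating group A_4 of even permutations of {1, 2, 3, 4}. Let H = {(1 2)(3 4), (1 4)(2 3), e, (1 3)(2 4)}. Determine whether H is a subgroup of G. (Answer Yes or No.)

|H| = 4 divides |G| = 12, consistent with Lagrange.
H contains the identity, every element's inverse is in H, and H is closed under ∘: it is a subgroup.

Yes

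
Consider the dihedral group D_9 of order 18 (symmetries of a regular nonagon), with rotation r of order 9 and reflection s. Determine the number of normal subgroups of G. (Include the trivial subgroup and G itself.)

4

G has 16 subgroups. Checking conjugation-invariance by order — order 1: 1/1 normal; order 2: 0/9 normal; order 3: 1/1 normal; order 6: 0/3 normal; order 9: 1/1 normal; order 18: 1/1 normal.
Total normal subgroups: 4.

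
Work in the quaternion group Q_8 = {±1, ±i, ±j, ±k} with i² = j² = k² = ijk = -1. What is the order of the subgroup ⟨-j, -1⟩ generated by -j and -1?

4

|⟨-j⟩| = 4 and |⟨-1⟩| = 2, so |H| is a multiple of lcm(4, 2) = 4 and divides |G| = 8.
Closing under the operation: H = {1, -1, j, -j}, so |H| = 4.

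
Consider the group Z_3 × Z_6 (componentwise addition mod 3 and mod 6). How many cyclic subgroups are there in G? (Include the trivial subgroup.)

10

A cyclic subgroup of order d is generated by each of its φ(d) elements of order d, so the cyclic subgroups of order d number (#elements of order d)/φ(d).
Cyclic subgroups by order — order 1: 1; order 2: 1; order 3: 4; order 6: 4.
Total: 10.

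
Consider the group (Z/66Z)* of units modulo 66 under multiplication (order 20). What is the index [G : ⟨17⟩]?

2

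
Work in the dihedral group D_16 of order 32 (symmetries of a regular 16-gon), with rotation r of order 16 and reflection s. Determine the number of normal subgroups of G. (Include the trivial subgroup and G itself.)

8

G has 36 subgroups. Checking conjugation-invariance by order — order 1: 1/1 normal; order 2: 1/17 normal; order 4: 1/9 normal; order 8: 1/5 normal; order 16: 3/3 normal; order 32: 1/1 normal.
Total normal subgroups: 8.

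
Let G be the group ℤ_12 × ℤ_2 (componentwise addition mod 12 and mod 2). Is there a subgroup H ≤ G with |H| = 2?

Yes

2 | 24. A subgroup of order 2 is {(0,0), (0,1)}.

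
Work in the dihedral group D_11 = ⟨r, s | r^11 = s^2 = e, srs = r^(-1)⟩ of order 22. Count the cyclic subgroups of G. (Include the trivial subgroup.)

A cyclic subgroup of order d is generated by each of its φ(d) elements of order d, so the cyclic subgroups of order d number (#elements of order d)/φ(d).
Cyclic subgroups by order — order 1: 1; order 2: 11; order 11: 1.
Total: 13.

13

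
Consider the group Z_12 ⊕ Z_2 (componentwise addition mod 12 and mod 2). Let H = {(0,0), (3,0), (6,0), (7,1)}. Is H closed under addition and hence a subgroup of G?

No

(7,1) ∈ H but its inverse (5,1) ∉ H, so H is not a subgroup.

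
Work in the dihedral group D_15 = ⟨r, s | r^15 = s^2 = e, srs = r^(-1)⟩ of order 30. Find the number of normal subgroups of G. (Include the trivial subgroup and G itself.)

5

G has 28 subgroups. Checking conjugation-invariance by order — order 1: 1/1 normal; order 2: 0/15 normal; order 3: 1/1 normal; order 5: 1/1 normal; order 6: 0/5 normal; order 10: 0/3 normal; order 15: 1/1 normal; order 30: 1/1 normal.
Total normal subgroups: 5.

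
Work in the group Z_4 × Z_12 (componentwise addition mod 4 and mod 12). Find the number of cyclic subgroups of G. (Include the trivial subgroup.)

20

A cyclic subgroup of order d is generated by each of its φ(d) elements of order d, so the cyclic subgroups of order d number (#elements of order d)/φ(d).
Cyclic subgroups by order — order 1: 1; order 2: 3; order 3: 1; order 4: 6; order 6: 3; order 12: 6.
Total: 20.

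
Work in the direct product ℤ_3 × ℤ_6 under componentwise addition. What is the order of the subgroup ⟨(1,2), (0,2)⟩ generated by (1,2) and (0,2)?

9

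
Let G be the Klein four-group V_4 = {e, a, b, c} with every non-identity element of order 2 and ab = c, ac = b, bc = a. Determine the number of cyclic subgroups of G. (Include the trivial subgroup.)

Each element a generates a cyclic subgroup ⟨a⟩; distinct elements may generate the same one (a cyclic group of order d has φ(d) generators).
Cyclic subgroups by order — order 1: 1; order 2: 3.
Total: 4.

4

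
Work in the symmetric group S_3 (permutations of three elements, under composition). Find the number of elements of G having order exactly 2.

3

The elements of order 2 are: (2 3), (1 2), (1 3).
That's 3.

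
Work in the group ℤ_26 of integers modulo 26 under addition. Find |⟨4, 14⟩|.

13

|⟨4⟩| = 13 and |⟨14⟩| = 13, so |H| is a multiple of lcm(13, 13) = 13 and divides |G| = 26.
Closing under the operation: H = {0, 2, 4, 6, 8, 10, 12, 14, 16, 18, 20, 22, 24}, so |H| = 13.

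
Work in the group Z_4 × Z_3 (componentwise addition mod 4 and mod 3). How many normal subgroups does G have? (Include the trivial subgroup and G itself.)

6

G is abelian, so every subgroup is normal.
G has 6 subgroups in total, hence 6 normal subgroups.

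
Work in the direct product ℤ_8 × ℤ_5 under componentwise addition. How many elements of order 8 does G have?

4

An element (a,b) has order lcm(ord(a), ord(b)); count pairs with lcm equal to 8.
Enumerating gives 4 such elements.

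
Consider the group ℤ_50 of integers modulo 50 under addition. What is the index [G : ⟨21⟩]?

|⟨21⟩| = 50 and |G| = 50.
By Lagrange, [G : H] = |G|/|H| = 50/50 = 1.

1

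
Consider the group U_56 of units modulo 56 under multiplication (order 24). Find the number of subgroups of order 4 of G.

7

|G| = 24 and 4 | 24, so subgroups of order 4 are possible by Lagrange.
The subgroups of order 4 are: {1, 13, 15, 27}; {1, 13, 29, 41}; {1, 13, 43, 55}; {1, 15, 29, 43}; … (7 in all).
So G has 7 subgroups of order 4.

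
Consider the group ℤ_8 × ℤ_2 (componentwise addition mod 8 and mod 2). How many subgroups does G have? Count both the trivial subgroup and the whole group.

11

|G| = 16, so by Lagrange every subgroup order divides 16. Divisors: 1, 2, 4, 8, 16.
Subgroups by order — order 1: 1; order 2: 3; order 4: 3; order 8: 3; order 16: 1.
Total: 1 + 3 + 3 + 3 + 1 = 11.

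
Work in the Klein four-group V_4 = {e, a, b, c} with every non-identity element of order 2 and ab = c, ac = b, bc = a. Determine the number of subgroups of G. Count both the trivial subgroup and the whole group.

|G| = 4, so by Lagrange every subgroup order divides 4. Divisors: 1, 2, 4.
Subgroups by order — order 1: 1; order 2: 3; order 4: 1.
Total: 1 + 3 + 1 = 5.

5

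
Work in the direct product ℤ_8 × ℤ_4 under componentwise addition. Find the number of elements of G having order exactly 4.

An element (a,b) has order lcm(ord(a), ord(b)); count pairs with lcm equal to 4.
Enumerating gives 12 such elements.

12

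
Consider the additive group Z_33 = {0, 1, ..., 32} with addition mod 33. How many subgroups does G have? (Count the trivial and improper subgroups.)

Subgroups of the cyclic group Z_33 correspond bijectively to divisors of 33.
Divisors of 33: 1, 3, 11, 33.
So Z_33 has 4 subgroups.

4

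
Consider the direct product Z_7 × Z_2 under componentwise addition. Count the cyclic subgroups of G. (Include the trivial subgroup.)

4

Group the elements of G by the cyclic subgroup they generate; each cyclic subgroup of order d accounts for φ(d) elements.
Cyclic subgroups by order — order 1: 1; order 2: 1; order 7: 1; order 14: 1.
Total: 4.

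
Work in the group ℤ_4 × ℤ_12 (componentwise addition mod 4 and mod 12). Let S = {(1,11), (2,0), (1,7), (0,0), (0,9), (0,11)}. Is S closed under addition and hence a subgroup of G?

No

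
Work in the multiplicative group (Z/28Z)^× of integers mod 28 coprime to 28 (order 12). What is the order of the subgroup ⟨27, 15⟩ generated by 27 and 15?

4

|⟨27⟩| = 2 and |⟨15⟩| = 2, so |H| is a multiple of lcm(2, 2) = 2 and divides |G| = 12.
Closing under the operation: H = {1, 13, 15, 27}, so |H| = 4.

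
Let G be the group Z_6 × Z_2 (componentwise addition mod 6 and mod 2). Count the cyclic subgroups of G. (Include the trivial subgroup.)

8

A cyclic subgroup of order d is generated by each of its φ(d) elements of order d, so the cyclic subgroups of order d number (#elements of order d)/φ(d).
Cyclic subgroups by order — order 1: 1; order 2: 3; order 3: 1; order 6: 3.
Total: 8.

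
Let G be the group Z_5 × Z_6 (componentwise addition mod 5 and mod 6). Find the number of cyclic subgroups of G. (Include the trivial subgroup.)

8

Group the elements of G by the cyclic subgroup they generate; each cyclic subgroup of order d accounts for φ(d) elements.
Cyclic subgroups by order — order 1: 1; order 2: 1; order 3: 1; order 5: 1; order 6: 1; order 10: 1; order 15: 1; order 30: 1.
Total: 8.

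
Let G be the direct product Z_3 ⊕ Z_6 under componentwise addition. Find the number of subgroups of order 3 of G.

4

|G| = 18 and 3 | 18, so subgroups of order 3 are possible by Lagrange.
The subgroups of order 3 are: {(0,0), (0,2), (0,4)}; {(0,0), (1,0), (2,0)}; {(0,0), (1,2), (2,4)}; {(0,0), (1,4), (2,2)}.
So G has 4 subgroups of order 3.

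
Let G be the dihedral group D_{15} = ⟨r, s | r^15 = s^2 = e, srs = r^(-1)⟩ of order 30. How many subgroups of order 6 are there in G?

|G| = 30 and 6 | 30, so subgroups of order 6 are possible by Lagrange.
The subgroups of order 6 are: {e, r^5, r^10, s, r^5s, r^10s}; {e, r^5, r^10, rs, r^6s, r^11s}; {e, r^5, r^10, r^2s, r^7s, r^12s}; {e, r^5, r^10, r^3s, r^8s, r^13s}; … (5 in all).
So G has 5 subgroups of order 6.

5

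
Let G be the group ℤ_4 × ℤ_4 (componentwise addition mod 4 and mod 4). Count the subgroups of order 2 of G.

|G| = 16 and 2 | 16, so subgroups of order 2 are possible by Lagrange.
The subgroups of order 2 are: {(0,0), (0,2)}; {(0,0), (2,0)}; {(0,0), (2,2)}.
So G has 3 subgroups of order 2.

3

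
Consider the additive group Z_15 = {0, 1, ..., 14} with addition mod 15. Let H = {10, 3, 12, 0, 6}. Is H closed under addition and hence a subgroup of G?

6 ∈ H but its inverse 9 ∉ H, so H is not a subgroup.

No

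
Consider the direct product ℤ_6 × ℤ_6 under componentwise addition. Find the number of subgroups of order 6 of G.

|G| = 36 and 6 | 36, so subgroups of order 6 are possible by Lagrange.
The subgroups of order 6 are: {(0,0), (0,1), (0,2), (0,3), (0,4), (0,5)}; {(0,0), (0,2), (0,4), (3,0), (3,2), (3,4)}; {(0,0), (0,2), (0,4), (3,1), (3,3), (3,5)}; {(0,0), (0,3), (2,0), (2,3), (4,0), (4,3)}; … (12 in all).
So G has 12 subgroups of order 6.

12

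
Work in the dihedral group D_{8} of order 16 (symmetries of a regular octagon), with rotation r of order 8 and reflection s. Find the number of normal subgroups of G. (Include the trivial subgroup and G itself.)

7

G has 19 subgroups. Checking conjugation-invariance by order — order 1: 1/1 normal; order 2: 1/9 normal; order 4: 1/5 normal; order 8: 3/3 normal; order 16: 1/1 normal.
Total normal subgroups: 7.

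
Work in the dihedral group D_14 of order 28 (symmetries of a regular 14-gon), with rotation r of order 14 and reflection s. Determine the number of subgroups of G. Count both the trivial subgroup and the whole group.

28

|G| = 28, so by Lagrange every subgroup order divides 28. Divisors: 1, 2, 4, 7, 14, 28.
Subgroups by order — order 1: 1; order 2: 15; order 4: 7; order 7: 1; order 14: 3; order 28: 1.
Total: 1 + 15 + 7 + 1 + 3 + 1 = 28.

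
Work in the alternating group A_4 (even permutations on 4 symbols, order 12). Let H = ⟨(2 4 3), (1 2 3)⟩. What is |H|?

|⟨(2 4 3)⟩| = 3 and |⟨(1 2 3)⟩| = 3, so |H| is a multiple of lcm(3, 3) = 3 and divides |G| = 12.
Closing {(2 4 3), (1 2 3)} under the group operation gives all of G, so |H| = 12.

12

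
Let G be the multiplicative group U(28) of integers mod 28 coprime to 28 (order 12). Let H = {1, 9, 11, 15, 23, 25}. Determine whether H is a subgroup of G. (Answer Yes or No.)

Yes

|H| = 6 divides |G| = 12, consistent with Lagrange.
H contains the identity, every element's inverse is in H, and H is closed under ·: it is a subgroup.
In fact H = ⟨23⟩.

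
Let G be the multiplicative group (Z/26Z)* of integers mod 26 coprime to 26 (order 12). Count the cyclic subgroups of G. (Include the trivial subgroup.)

6

Each element a generates a cyclic subgroup ⟨a⟩; distinct elements may generate the same one (a cyclic group of order d has φ(d) generators).
Cyclic subgroups by order — order 1: 1; order 2: 1; order 3: 1; order 4: 1; order 6: 1; order 12: 1.
Total: 6.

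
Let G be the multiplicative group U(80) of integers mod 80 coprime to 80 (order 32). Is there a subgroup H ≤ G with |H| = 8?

Yes

8 | 32. A subgroup of order 8 is {1, 9, 11, 19, 41, 49, 51, 59}.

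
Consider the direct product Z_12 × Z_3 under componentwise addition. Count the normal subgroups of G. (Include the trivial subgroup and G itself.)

18

G is abelian, so every subgroup is normal.
G has 18 subgroups in total, hence 18 normal subgroups.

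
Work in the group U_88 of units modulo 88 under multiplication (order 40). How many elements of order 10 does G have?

28

Enumerating element orders in G gives 28 elements of order 10.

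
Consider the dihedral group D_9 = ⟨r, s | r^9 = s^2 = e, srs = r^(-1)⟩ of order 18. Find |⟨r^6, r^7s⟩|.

6

|⟨r^6⟩| = 3 and |⟨r^7s⟩| = 2, so |H| is a multiple of lcm(3, 2) = 6 and divides |G| = 18.
Closing under the operation: H = {e, r^3, r^6, rs, r^4s, r^7s}, so |H| = 6.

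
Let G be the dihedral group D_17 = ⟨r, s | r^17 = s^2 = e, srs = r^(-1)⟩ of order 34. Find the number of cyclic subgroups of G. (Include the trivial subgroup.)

19

Each element a generates a cyclic subgroup ⟨a⟩; distinct elements may generate the same one (a cyclic group of order d has φ(d) generators).
Cyclic subgroups by order — order 1: 1; order 2: 17; order 17: 1.
Total: 19.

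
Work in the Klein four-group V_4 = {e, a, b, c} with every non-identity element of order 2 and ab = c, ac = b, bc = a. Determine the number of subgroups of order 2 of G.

3

|G| = 4 and 2 | 4, so subgroups of order 2 are possible by Lagrange.
The subgroups of order 2 are: {e, a}; {e, b}; {e, c}.
So G has 3 subgroups of order 2.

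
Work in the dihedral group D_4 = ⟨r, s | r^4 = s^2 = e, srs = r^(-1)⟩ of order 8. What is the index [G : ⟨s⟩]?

|⟨s⟩| = 2 and |G| = 8.
By Lagrange, [G : H] = |G|/|H| = 8/2 = 4.

4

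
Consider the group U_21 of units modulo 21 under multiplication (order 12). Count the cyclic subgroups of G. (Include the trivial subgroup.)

8

Group the elements of G by the cyclic subgroup they generate; each cyclic subgroup of order d accounts for φ(d) elements.
Cyclic subgroups by order — order 1: 1; order 2: 3; order 3: 1; order 6: 3.
Total: 8.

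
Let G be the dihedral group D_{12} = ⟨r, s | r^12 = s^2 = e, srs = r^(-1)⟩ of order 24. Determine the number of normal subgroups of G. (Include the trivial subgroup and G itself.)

9

G has 34 subgroups. Checking conjugation-invariance by order — order 1: 1/1 normal; order 2: 1/13 normal; order 3: 1/1 normal; order 4: 1/7 normal; order 6: 1/5 normal; order 8: 0/3 normal; order 12: 3/3 normal; order 24: 1/1 normal.
Total normal subgroups: 9.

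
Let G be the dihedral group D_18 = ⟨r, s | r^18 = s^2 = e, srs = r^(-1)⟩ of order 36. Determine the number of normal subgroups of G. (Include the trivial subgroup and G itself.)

9

G has 45 subgroups. Checking conjugation-invariance by order — order 1: 1/1 normal; order 2: 1/19 normal; order 3: 1/1 normal; order 4: 0/9 normal; order 6: 1/7 normal; order 9: 1/1 normal; order 12: 0/3 normal; order 18: 3/3 normal; order 36: 1/1 normal.
Total normal subgroups: 9.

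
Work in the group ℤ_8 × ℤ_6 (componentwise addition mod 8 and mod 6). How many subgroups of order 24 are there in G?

3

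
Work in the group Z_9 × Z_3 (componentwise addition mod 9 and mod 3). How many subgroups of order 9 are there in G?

|G| = 27 and 9 | 27, so subgroups of order 9 are possible by Lagrange.
The subgroups of order 9 are: {(0,0), (0,1), (0,2), (3,0), (3,1), (3,2), (6,0), (6,1), (6,2)}; {(0,0), (1,0), (2,0), (3,0), (4,0), (5,0), (6,0), (7,0), (8,0)}; {(0,0), (1,1), (2,2), (3,0), (4,1), (5,2), (6,0), (7,1), (8,2)}; {(0,0), (1,2), (2,1), (3,0), (4,2), (5,1), (6,0), (7,2), (8,1)}.
So G has 4 subgroups of order 9.

4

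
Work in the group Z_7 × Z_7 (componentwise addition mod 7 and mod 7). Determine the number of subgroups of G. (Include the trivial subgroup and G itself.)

10

|G| = 49, so by Lagrange every subgroup order divides 49. Divisors: 1, 7, 49.
Subgroups by order — order 1: 1; order 7: 8; order 49: 1.
Total: 1 + 8 + 1 = 10.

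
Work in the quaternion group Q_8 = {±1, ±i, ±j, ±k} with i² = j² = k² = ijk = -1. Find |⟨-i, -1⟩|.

4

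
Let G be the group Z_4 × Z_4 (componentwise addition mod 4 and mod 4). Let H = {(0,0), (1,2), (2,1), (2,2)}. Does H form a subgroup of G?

(1,2) ∈ H but its inverse (3,2) ∉ H, so H is not a subgroup.

No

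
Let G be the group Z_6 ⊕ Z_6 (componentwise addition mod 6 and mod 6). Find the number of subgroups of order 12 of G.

|G| = 36 and 12 | 36, so subgroups of order 12 are possible by Lagrange.
The subgroups of order 12 are: {(0,0), (0,1), (0,2), (0,3), (0,4), (0,5), (3,0), (3,1), (3,2), (3,3), (3,4), (3,5)}; {(0,0), (0,3), (1,0), (1,3), (2,0), (2,3), (3,0), (3,3), (4,0), (4,3), (5,0), (5,3)}; {(0,0), (0,3), (1,1), (1,4), (2,2), (2,5), (3,0), (3,3), (4,1), (4,4), (5,2), (5,5)}; {(0,0), (0,3), (1,2), (1,5), (2,1), (2,4), (3,0), (3,3), (4,2), (4,5), (5,1), (5,4)}.
So G has 4 subgroups of order 12.

4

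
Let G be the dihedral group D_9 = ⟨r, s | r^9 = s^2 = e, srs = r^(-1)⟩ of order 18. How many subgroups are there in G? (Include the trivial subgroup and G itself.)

|G| = 18, so by Lagrange every subgroup order divides 18. Divisors: 1, 2, 3, 6, 9, 18.
Subgroups by order — order 1: 1; order 2: 9; order 3: 1; order 6: 3; order 9: 1; order 18: 1.
Total: 1 + 9 + 1 + 3 + 1 + 1 = 16.

16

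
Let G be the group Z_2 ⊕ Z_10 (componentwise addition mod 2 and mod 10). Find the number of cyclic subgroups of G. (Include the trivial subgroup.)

Group the elements of G by the cyclic subgroup they generate; each cyclic subgroup of order d accounts for φ(d) elements.
Cyclic subgroups by order — order 1: 1; order 2: 3; order 5: 1; order 10: 3.
Total: 8.

8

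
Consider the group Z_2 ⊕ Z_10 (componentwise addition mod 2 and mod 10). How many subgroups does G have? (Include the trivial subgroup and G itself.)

10

|G| = 20, so by Lagrange every subgroup order divides 20. Divisors: 1, 2, 4, 5, 10, 20.
Subgroups by order — order 1: 1; order 2: 3; order 4: 1; order 5: 1; order 10: 3; order 20: 1.
Total: 1 + 3 + 1 + 1 + 3 + 1 = 10.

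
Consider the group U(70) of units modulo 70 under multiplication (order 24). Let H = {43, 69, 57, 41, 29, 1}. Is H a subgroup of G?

No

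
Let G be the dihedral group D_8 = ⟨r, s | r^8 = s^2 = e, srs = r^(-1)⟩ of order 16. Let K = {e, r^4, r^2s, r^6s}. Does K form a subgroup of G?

|K| = 4 divides |G| = 16, consistent with Lagrange.
K contains the identity, every element's inverse is in K, and K is closed under ·: it is a subgroup.

Yes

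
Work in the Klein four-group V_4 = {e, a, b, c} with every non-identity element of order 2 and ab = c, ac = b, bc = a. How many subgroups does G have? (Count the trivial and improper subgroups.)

5

|G| = 4, so by Lagrange every subgroup order divides 4. Divisors: 1, 2, 4.
Subgroups by order — order 1: 1; order 2: 3; order 4: 1.
Total: 1 + 3 + 1 = 5.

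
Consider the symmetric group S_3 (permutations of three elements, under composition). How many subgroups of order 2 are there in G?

|G| = 6 and 2 | 6, so subgroups of order 2 are possible by Lagrange.
The subgroups of order 2 are: {e, (1 2)}; {e, (1 3)}; {e, (2 3)}.
So G has 3 subgroups of order 2.

3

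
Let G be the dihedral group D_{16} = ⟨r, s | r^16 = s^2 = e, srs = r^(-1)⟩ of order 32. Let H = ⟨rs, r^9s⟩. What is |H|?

|⟨rs⟩| = 2 and |⟨r^9s⟩| = 2, so |H| is a multiple of lcm(2, 2) = 2 and divides |G| = 32.
Closing under the operation: H = {e, r^8, rs, r^9s}, so |H| = 4.

4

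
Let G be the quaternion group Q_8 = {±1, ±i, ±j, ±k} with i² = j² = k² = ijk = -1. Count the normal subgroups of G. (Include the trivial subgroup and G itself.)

G has 6 subgroups. Checking conjugation-invariance by order — order 1: 1/1 normal; order 2: 1/1 normal; order 4: 3/3 normal; order 8: 1/1 normal.
Total normal subgroups: 6.

6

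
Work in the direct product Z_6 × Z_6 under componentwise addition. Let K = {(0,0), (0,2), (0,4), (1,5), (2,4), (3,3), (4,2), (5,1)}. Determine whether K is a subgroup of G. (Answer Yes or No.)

|K| = 8 does not divide |G| = 36, so by Lagrange K is not a subgroup.

No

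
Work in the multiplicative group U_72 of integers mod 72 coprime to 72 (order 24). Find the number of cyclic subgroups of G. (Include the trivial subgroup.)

Group the elements of G by the cyclic subgroup they generate; each cyclic subgroup of order d accounts for φ(d) elements.
Cyclic subgroups by order — order 1: 1; order 2: 7; order 3: 1; order 6: 7.
Total: 16.

16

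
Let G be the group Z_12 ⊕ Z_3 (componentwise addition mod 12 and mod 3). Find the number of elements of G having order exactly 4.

An element (a,b) has order lcm(ord(a), ord(b)); count pairs with lcm equal to 4.
Enumerating gives 2 such elements.

2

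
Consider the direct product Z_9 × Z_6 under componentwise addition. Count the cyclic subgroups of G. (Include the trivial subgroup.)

16

Group the elements of G by the cyclic subgroup they generate; each cyclic subgroup of order d accounts for φ(d) elements.
Cyclic subgroups by order — order 1: 1; order 2: 1; order 3: 4; order 6: 4; order 9: 3; order 18: 3.
Total: 16.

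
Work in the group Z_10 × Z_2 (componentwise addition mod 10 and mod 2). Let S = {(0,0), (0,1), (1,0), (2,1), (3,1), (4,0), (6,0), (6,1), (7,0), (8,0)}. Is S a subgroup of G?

No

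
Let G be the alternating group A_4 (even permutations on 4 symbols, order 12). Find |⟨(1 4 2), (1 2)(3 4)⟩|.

12

|⟨(1 4 2)⟩| = 3 and |⟨(1 2)(3 4)⟩| = 2, so |H| is a multiple of lcm(3, 2) = 6 and divides |G| = 12.
Closing {(1 4 2), (1 2)(3 4)} under the group operation gives all of G, so |H| = 12.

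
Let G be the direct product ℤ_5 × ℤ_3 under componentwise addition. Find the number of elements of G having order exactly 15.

An element (a,b) has order lcm(ord(a), ord(b)); count pairs with lcm equal to 15.
Enumerating gives 8 such elements.

8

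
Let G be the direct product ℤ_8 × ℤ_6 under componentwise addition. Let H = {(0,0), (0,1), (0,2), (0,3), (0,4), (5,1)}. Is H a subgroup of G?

No

(0,1) ∈ H but its inverse (0,5) ∉ H, so H is not a subgroup.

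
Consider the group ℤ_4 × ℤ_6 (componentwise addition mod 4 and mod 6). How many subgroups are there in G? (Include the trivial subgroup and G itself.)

|G| = 24, so by Lagrange every subgroup order divides 24. Divisors: 1, 2, 3, 4, 6, 8, 12, 24.
Subgroups by order — order 1: 1; order 2: 3; order 3: 1; order 4: 3; order 6: 3; order 8: 1; order 12: 3; order 24: 1.
Total: 1 + 3 + 1 + 3 + 3 + 1 + 3 + 1 = 16.

16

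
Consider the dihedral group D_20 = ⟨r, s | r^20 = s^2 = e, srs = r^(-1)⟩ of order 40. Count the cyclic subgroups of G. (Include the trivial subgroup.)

Group the elements of G by the cyclic subgroup they generate; each cyclic subgroup of order d accounts for φ(d) elements.
Cyclic subgroups by order — order 1: 1; order 2: 21; order 4: 1; order 5: 1; order 10: 1; order 20: 1.
Total: 26.

26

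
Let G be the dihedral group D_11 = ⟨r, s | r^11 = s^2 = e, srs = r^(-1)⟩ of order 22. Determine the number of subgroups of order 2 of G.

11

|G| = 22 and 2 | 22, so subgroups of order 2 are possible by Lagrange.
The subgroups of order 2 are: {e, r^10s}; {e, r^2s}; {e, r^3s}; {e, r^4s}; … (11 in all).
So G has 11 subgroups of order 2.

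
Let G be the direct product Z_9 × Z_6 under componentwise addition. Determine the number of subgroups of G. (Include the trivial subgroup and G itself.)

|G| = 54, so by Lagrange every subgroup order divides 54. Divisors: 1, 2, 3, 6, 9, 18, 27, 54.
Subgroups by order — order 1: 1; order 2: 1; order 3: 4; order 6: 4; order 9: 4; order 18: 4; order 27: 1; order 54: 1.
Total: 1 + 1 + 4 + 4 + 4 + 4 + 1 + 1 = 20.

20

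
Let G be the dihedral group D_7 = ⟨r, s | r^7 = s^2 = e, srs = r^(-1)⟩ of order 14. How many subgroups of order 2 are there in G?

7

|G| = 14 and 2 | 14, so subgroups of order 2 are possible by Lagrange.
The subgroups of order 2 are: {e, r^2s}; {e, r^3s}; {e, r^4s}; {e, r^5s}; … (7 in all).
So G has 7 subgroups of order 2.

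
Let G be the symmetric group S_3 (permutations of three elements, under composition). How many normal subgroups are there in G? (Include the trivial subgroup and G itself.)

3

G has 6 subgroups. Checking conjugation-invariance by order — order 1: 1/1 normal; order 2: 0/3 normal; order 3: 1/1 normal; order 6: 1/1 normal.
Total normal subgroups: 3.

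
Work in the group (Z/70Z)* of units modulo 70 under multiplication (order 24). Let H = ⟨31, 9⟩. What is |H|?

|⟨31⟩| = 6 and |⟨9⟩| = 6, so |H| is a multiple of lcm(6, 6) = 6 and divides |G| = 24.
Closing under the operation: H = {1, 9, 11, 19, 29, 31, 39, 41, 51, 59, 61, 69}, so |H| = 12.

12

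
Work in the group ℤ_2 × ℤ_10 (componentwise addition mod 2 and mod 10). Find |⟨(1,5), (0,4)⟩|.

10

|⟨(1,5)⟩| = 2 and |⟨(0,4)⟩| = 5, so |H| is a multiple of lcm(2, 5) = 10 and divides |G| = 20.
Closing under the operation: H = {(0,0), (0,2), (0,4), (0,6), (0,8), (1,1), (1,3), (1,5), (1,7), (1,9)}, so |H| = 10.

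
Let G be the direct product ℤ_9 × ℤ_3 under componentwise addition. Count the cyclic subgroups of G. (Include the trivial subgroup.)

8

Each element a generates a cyclic subgroup ⟨a⟩; distinct elements may generate the same one (a cyclic group of order d has φ(d) generators).
Cyclic subgroups by order — order 1: 1; order 3: 4; order 9: 3.
Total: 8.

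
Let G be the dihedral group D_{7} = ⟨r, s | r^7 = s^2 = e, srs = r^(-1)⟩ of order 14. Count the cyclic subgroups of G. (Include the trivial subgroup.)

9

Group the elements of G by the cyclic subgroup they generate; each cyclic subgroup of order d accounts for φ(d) elements.
Cyclic subgroups by order — order 1: 1; order 2: 7; order 7: 1.
Total: 9.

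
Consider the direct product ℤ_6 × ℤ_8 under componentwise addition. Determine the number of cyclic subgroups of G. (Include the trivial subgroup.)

Group the elements of G by the cyclic subgroup they generate; each cyclic subgroup of order d accounts for φ(d) elements.
Cyclic subgroups by order — order 1: 1; order 2: 3; order 3: 1; order 4: 2; order 6: 3; order 8: 2; order 12: 2; order 24: 2.
Total: 16.

16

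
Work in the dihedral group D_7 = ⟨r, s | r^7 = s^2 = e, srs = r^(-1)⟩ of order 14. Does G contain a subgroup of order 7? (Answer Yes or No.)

Yes

7 | 14. A subgroup of order 7 is {e, r, r^2, r^3, r^4, r^5, r^6}.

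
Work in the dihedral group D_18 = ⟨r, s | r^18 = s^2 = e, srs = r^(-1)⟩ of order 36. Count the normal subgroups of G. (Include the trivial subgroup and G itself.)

9

G has 45 subgroups. Checking conjugation-invariance by order — order 1: 1/1 normal; order 2: 1/19 normal; order 3: 1/1 normal; order 4: 0/9 normal; order 6: 1/7 normal; order 9: 1/1 normal; order 12: 0/3 normal; order 18: 3/3 normal; order 36: 1/1 normal.
Total normal subgroups: 9.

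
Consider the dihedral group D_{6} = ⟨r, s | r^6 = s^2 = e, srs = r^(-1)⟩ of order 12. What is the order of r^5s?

2

Computing powers of r^5s: the smallest k with (r^5s)^k = e is k = 2.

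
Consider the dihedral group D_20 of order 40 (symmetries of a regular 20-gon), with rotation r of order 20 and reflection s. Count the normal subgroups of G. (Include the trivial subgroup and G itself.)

9

G has 48 subgroups. Checking conjugation-invariance by order — order 1: 1/1 normal; order 2: 1/21 normal; order 4: 1/11 normal; order 5: 1/1 normal; order 8: 0/5 normal; order 10: 1/5 normal; order 20: 3/3 normal; order 40: 1/1 normal.
Total normal subgroups: 9.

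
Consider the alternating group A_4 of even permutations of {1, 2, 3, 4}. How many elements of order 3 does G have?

8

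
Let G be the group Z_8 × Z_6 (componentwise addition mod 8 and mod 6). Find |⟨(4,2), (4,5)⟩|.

12

|⟨(4,2)⟩| = 6 and |⟨(4,5)⟩| = 6, so |H| is a multiple of lcm(6, 6) = 6 and divides |G| = 48.
Closing under the operation: H = {(0,0), (0,1), (0,2), (0,3), (0,4), (0,5), (4,0), (4,1), (4,2), (4,3), (4,4), (4,5)}, so |H| = 12.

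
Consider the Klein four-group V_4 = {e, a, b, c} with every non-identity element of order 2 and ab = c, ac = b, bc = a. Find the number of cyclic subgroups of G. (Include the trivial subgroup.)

4

A cyclic subgroup of order d is generated by each of its φ(d) elements of order d, so the cyclic subgroups of order d number (#elements of order d)/φ(d).
Cyclic subgroups by order — order 1: 1; order 2: 3.
Total: 4.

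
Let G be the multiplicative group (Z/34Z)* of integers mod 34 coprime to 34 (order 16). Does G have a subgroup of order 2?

Yes

2 | 16. A subgroup of order 2 is {1, 33}.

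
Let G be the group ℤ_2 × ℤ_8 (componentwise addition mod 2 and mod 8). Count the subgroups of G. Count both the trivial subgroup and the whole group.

11

|G| = 16, so by Lagrange every subgroup order divides 16. Divisors: 1, 2, 4, 8, 16.
Subgroups by order — order 1: 1; order 2: 3; order 4: 3; order 8: 3; order 16: 1.
Total: 1 + 3 + 3 + 3 + 1 = 11.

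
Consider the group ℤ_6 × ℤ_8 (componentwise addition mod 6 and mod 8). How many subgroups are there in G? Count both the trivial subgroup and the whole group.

22

|G| = 48, so by Lagrange every subgroup order divides 48. Divisors: 1, 2, 3, 4, 6, 8, 12, 16, 24, 48.
Subgroups by order — order 1: 1; order 2: 3; order 3: 1; order 4: 3; order 6: 3; order 8: 3; order 12: 3; order 16: 1; order 24: 3; order 48: 1.
Total: 1 + 3 + 1 + 3 + 3 + 3 + 3 + 1 + 3 + 1 = 22.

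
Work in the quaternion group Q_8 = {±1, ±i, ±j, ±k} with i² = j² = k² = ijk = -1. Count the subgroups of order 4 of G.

3

|G| = 8 and 4 | 8, so subgroups of order 4 are possible by Lagrange.
The subgroups of order 4 are: {1, -1, i, -i}; {1, -1, j, -j}; {1, -1, k, -k}.
So G has 3 subgroups of order 4.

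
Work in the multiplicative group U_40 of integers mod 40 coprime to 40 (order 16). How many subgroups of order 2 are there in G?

7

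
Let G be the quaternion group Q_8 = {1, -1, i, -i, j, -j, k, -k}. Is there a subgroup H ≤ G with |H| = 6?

6 does not divide |G| = 8, so by Lagrange no subgroup of order 6 exists.

No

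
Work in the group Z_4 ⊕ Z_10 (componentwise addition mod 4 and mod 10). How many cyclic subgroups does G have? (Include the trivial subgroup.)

Each element a generates a cyclic subgroup ⟨a⟩; distinct elements may generate the same one (a cyclic group of order d has φ(d) generators).
Cyclic subgroups by order — order 1: 1; order 2: 3; order 4: 2; order 5: 1; order 10: 3; order 20: 2.
Total: 12.

12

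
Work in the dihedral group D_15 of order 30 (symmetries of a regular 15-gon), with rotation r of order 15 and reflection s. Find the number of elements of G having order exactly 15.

8

The elements of order 15 are: r, r^2, r^4, r^7, r^8, r^11, r^13, r^14.
That's 8.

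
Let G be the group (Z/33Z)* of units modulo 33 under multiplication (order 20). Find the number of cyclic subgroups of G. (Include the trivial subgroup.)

8

Group the elements of G by the cyclic subgroup they generate; each cyclic subgroup of order d accounts for φ(d) elements.
Cyclic subgroups by order — order 1: 1; order 2: 3; order 5: 1; order 10: 3.
Total: 8.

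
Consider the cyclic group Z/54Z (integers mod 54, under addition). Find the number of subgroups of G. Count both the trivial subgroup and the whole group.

A cyclic group of order 54 has exactly one subgroup for each divisor of 54.
Divisors of 54: 1, 2, 3, 6, 9, 18, 27, 54.
So Z/54Z has 8 subgroups.

8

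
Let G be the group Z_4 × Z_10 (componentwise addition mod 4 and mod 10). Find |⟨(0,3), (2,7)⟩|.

20

|⟨(0,3)⟩| = 10 and |⟨(2,7)⟩| = 10, so |H| is a multiple of lcm(10, 10) = 10 and divides |G| = 40.
Closing under the operation: H = {(0,0), (0,1), (0,2), (0,3), (0,4), (0,5), (0,6), (0,7), (0,8), (0,9), (2,0), (2,1), (2,2), (2,3), (2,4), (2,5), (2,6), (2,7), (2,8), (2,9)}, so |H| = 20.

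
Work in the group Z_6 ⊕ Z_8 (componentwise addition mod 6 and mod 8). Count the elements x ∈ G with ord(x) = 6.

An element (a,b) has order lcm(ord(a), ord(b)); count pairs with lcm equal to 6.
Enumerating gives 6 such elements.

6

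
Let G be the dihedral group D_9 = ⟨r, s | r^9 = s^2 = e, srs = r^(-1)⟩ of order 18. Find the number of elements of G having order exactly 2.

Enumerating element orders in G gives 9 elements of order 2.

9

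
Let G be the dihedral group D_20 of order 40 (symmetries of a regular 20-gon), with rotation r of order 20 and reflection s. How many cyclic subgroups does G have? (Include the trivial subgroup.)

A cyclic subgroup of order d is generated by each of its φ(d) elements of order d, so the cyclic subgroups of order d number (#elements of order d)/φ(d).
Cyclic subgroups by order — order 1: 1; order 2: 21; order 4: 1; order 5: 1; order 10: 1; order 20: 1.
Total: 26.

26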